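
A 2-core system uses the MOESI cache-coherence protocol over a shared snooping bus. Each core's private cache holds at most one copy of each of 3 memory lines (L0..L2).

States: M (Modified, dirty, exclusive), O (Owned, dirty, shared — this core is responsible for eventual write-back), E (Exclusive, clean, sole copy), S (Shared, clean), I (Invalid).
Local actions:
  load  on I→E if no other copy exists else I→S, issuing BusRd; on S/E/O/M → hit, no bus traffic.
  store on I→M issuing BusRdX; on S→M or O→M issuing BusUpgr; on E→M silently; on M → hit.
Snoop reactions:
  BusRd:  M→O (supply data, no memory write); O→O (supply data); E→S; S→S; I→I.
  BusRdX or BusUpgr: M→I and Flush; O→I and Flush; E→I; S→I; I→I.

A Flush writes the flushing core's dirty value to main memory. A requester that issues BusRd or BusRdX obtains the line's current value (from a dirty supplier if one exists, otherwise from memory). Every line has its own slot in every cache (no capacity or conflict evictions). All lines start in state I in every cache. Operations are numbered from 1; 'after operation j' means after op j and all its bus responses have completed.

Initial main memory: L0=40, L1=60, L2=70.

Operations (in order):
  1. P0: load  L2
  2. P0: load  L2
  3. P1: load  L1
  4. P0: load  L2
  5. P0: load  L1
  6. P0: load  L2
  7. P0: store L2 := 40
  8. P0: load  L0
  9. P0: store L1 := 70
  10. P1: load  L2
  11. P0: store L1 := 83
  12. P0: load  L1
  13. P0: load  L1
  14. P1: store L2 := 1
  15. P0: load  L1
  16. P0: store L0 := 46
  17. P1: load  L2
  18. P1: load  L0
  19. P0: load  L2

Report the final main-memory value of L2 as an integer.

  op1 P0: load  L2 → E/I on L2; bus BusRd; mem=70
  op2 P0: load  L2 → E/I on L2; bus (none); mem=70
  op3 P1: load  L1 → I/E on L1; bus BusRd; mem=60
  op4 P0: load  L2 → E/I on L2; bus (none); mem=70
  op5 P0: load  L1 → S/S on L1; bus BusRd; mem=60
  op6 P0: load  L2 → E/I on L2; bus (none); mem=70
  op7 P0: store L2 := 40 → M/I on L2; bus (none); mem=70
  op8 P0: load  L0 → E/I on L0; bus BusRd; mem=40
  op9 P0: store L1 := 70 → M/I on L1; bus BusUpgr; mem=60
  op10 P1: load  L2 → O/S on L2; bus BusRd; mem=70
  op11 P0: store L1 := 83 → M/I on L1; bus (none); mem=60
  op12 P0: load  L1 → M/I on L1; bus (none); mem=60
  op13 P0: load  L1 → M/I on L1; bus (none); mem=60
  op14 P1: store L2 := 1 → I/M on L2; bus BusUpgr Flush; mem=40
  op15 P0: load  L1 → M/I on L1; bus (none); mem=60
  op16 P0: store L0 := 46 → M/I on L0; bus (none); mem=40
  op17 P1: load  L2 → I/M on L2; bus (none); mem=40
  op18 P1: load  L0 → O/S on L0; bus BusRd; mem=40
  op19 P0: load  L2 → S/O on L2; bus BusRd; mem=40

memory[L2] = 40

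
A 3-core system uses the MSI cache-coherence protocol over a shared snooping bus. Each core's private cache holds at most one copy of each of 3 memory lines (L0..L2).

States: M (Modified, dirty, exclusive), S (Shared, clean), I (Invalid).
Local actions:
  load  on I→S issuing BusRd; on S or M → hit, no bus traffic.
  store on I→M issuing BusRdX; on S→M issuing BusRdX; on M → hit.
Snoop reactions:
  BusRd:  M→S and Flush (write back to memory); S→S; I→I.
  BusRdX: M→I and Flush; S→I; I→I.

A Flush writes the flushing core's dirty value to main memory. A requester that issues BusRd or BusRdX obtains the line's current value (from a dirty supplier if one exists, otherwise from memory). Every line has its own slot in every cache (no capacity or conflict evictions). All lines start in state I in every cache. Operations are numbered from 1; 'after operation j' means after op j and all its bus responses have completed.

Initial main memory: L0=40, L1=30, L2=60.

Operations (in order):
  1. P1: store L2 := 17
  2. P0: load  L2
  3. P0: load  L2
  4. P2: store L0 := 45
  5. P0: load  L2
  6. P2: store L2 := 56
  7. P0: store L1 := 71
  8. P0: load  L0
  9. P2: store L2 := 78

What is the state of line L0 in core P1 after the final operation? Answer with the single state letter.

1. P1: store L2 := 17  bus=[BusRdX]  L2: P0=I P1=M P2=I  mem[L2]=60
2. P0: load  L2  bus=[BusRd,Flush]  L2: P0=S P1=S P2=I  mem[L2]=17
3. P0: load  L2  bus=[-]  L2: P0=S P1=S P2=I  mem[L2]=17
4. P2: store L0 := 45  bus=[BusRdX]  L0: P0=I P1=I P2=M  mem[L0]=40
5. P0: load  L2  bus=[-]  L2: P0=S P1=S P2=I  mem[L2]=17
6. P2: store L2 := 56  bus=[BusRdX]  L2: P0=I P1=I P2=M  mem[L2]=17
7. P0: store L1 := 71  bus=[BusRdX]  L1: P0=M P1=I P2=I  mem[L1]=30
8. P0: load  L0  bus=[BusRd,Flush]  L0: P0=S P1=I P2=S  mem[L0]=45
9. P2: store L2 := 78  bus=[-]  L2: P0=I P1=I P2=M  mem[L2]=17

state = I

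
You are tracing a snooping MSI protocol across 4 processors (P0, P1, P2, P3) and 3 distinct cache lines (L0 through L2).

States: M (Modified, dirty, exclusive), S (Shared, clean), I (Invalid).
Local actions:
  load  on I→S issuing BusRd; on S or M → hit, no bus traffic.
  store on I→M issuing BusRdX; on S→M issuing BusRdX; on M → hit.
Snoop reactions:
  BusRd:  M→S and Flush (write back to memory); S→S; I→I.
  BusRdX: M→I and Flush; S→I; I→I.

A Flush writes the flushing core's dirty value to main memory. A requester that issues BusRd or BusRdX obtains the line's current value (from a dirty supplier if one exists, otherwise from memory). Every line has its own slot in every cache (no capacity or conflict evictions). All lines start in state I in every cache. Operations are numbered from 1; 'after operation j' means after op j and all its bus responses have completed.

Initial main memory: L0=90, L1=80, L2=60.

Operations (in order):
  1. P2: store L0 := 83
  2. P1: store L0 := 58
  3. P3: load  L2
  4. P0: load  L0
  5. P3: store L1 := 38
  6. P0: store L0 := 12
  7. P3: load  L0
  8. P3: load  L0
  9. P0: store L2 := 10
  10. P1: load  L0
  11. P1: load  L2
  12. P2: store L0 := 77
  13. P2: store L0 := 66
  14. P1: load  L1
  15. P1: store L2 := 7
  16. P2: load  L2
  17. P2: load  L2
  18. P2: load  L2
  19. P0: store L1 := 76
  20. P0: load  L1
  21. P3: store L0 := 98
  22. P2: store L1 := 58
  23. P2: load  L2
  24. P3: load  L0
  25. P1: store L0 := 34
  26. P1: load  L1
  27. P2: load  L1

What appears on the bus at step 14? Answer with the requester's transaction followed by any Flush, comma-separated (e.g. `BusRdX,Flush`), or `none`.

bus = BusRd,Flush

  op1 P2: store L0 := 83 → I/I/M/I on L0; bus BusRdX; mem=90
  op2 P1: store L0 := 58 → I/M/I/I on L0; bus BusRdX Flush; mem=83
  op3 P3: load  L2 → I/I/I/S on L2; bus BusRd; mem=60
  op4 P0: load  L0 → S/S/I/I on L0; bus BusRd Flush; mem=58
  op5 P3: store L1 := 38 → I/I/I/M on L1; bus BusRdX; mem=80
  op6 P0: store L0 := 12 → M/I/I/I on L0; bus BusRdX; mem=58
  op7 P3: load  L0 → S/I/I/S on L0; bus BusRd Flush; mem=12
  op8 P3: load  L0 → S/I/I/S on L0; bus (none); mem=12
  op9 P0: store L2 := 10 → M/I/I/I on L2; bus BusRdX; mem=60
  op10 P1: load  L0 → S/S/I/S on L0; bus BusRd; mem=12
  op11 P1: load  L2 → S/S/I/I on L2; bus BusRd Flush; mem=10
  op12 P2: store L0 := 77 → I/I/M/I on L0; bus BusRdX; mem=12
  op13 P2: store L0 := 66 → I/I/M/I on L0; bus (none); mem=12
  op14 P1: load  L1 → I/S/I/S on L1; bus BusRd Flush; mem=38
  op15 P1: store L2 := 7 → I/M/I/I on L2; bus BusRdX; mem=10
  op16 P2: load  L2 → I/S/S/I on L2; bus BusRd Flush; mem=7
  op17 P2: load  L2 → I/S/S/I on L2; bus (none); mem=7
  op18 P2: load  L2 → I/S/S/I on L2; bus (none); mem=7
  op19 P0: store L1 := 76 → M/I/I/I on L1; bus BusRdX; mem=38
  op20 P0: load  L1 → M/I/I/I on L1; bus (none); mem=38
  op21 P3: store L0 := 98 → I/I/I/M on L0; bus BusRdX Flush; mem=66
  op22 P2: store L1 := 58 → I/I/M/I on L1; bus BusRdX Flush; mem=76
  op23 P2: load  L2 → I/S/S/I on L2; bus (none); mem=7
  op24 P3: load  L0 → I/I/I/M on L0; bus (none); mem=66
  op25 P1: store L0 := 34 → I/M/I/I on L0; bus BusRdX Flush; mem=98
  op26 P1: load  L1 → I/S/S/I on L1; bus BusRd Flush; mem=58
  op27 P2: load  L1 → I/S/S/I on L1; bus (none); mem=58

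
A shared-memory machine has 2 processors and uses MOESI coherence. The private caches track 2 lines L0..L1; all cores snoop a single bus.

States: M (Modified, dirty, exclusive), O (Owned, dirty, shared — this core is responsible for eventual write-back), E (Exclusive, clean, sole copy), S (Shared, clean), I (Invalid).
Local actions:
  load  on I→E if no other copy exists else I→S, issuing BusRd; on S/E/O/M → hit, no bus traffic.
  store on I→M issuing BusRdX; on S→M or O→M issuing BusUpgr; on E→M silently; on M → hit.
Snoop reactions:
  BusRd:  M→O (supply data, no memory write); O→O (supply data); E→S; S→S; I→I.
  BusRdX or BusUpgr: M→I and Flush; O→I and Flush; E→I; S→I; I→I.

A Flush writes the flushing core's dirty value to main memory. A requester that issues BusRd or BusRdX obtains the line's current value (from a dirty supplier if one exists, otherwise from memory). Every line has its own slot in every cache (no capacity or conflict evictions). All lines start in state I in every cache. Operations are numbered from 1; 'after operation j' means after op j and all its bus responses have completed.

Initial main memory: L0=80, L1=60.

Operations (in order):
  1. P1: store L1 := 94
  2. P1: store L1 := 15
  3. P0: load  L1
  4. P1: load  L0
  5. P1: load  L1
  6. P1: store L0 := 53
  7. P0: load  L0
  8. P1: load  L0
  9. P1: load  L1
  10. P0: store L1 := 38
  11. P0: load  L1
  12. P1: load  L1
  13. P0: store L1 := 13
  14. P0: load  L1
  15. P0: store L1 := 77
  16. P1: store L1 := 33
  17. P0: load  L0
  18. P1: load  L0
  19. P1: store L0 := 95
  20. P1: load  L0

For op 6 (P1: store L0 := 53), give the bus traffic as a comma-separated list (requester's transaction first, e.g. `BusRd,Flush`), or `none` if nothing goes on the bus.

bus = none

[1] P1: store L1 := 94 | P0:I, P1:M(94) | bus: BusRdX
[2] P1: store L1 := 15 | P0:I, P1:M(15) | bus: none
[3] P0: load  L1 | P0:S(15), P1:O(15) | bus: BusRd
[4] P1: load  L0 | P0:I, P1:E(80) | bus: BusRd
[5] P1: load  L1 | P0:S(15), P1:O(15) | bus: none
[6] P1: store L0 := 53 | P0:I, P1:M(53) | bus: none
[7] P0: load  L0 | P0:S(53), P1:O(53) | bus: BusRd
[8] P1: load  L0 | P0:S(53), P1:O(53) | bus: none
[9] P1: load  L1 | P0:S(15), P1:O(15) | bus: none
[10] P0: store L1 := 38 | P0:M(38), P1:I | bus: BusUpgr,Flush
[11] P0: load  L1 | P0:M(38), P1:I | bus: none
[12] P1: load  L1 | P0:O(38), P1:S(38) | bus: BusRd
[13] P0: store L1 := 13 | P0:M(13), P1:I | bus: BusUpgr
[14] P0: load  L1 | P0:M(13), P1:I | bus: none
[15] P0: store L1 := 77 | P0:M(77), P1:I | bus: none
[16] P1: store L1 := 33 | P0:I, P1:M(33) | bus: BusRdX,Flush
[17] P0: load  L0 | P0:S(53), P1:O(53) | bus: none
[18] P1: load  L0 | P0:S(53), P1:O(53) | bus: none
[19] P1: store L0 := 95 | P0:I, P1:M(95) | bus: BusUpgr
[20] P1: load  L0 | P0:I, P1:M(95) | bus: none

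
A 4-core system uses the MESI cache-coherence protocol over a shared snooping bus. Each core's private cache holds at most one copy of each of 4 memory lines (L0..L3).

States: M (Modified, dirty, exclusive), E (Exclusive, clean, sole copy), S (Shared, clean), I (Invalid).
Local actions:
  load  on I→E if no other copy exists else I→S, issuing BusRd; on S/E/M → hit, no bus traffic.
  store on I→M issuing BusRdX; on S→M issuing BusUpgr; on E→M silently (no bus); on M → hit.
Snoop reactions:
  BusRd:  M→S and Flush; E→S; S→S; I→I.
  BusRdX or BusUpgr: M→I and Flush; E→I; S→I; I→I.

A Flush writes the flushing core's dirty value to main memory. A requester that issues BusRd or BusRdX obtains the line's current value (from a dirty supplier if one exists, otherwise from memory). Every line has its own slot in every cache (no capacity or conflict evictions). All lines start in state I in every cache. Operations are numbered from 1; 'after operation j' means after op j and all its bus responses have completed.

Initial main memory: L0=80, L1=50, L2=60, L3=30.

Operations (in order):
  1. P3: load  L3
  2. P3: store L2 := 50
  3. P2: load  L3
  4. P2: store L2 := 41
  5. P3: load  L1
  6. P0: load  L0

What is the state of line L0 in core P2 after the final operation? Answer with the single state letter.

1. P3: load  L3  bus=[BusRd]  L3: P0=I P1=I P2=I P3=E  mem[L3]=30
2. P3: store L2 := 50  bus=[BusRdX]  L2: P0=I P1=I P2=I P3=M  mem[L2]=60
3. P2: load  L3  bus=[BusRd]  L3: P0=I P1=I P2=S P3=S  mem[L3]=30
4. P2: store L2 := 41  bus=[BusRdX,Flush]  L2: P0=I P1=I P2=M P3=I  mem[L2]=50
5. P3: load  L1  bus=[BusRd]  L1: P0=I P1=I P2=I P3=E  mem[L1]=50
6. P0: load  L0  bus=[BusRd]  L0: P0=E P1=I P2=I P3=I  mem[L0]=80

state = I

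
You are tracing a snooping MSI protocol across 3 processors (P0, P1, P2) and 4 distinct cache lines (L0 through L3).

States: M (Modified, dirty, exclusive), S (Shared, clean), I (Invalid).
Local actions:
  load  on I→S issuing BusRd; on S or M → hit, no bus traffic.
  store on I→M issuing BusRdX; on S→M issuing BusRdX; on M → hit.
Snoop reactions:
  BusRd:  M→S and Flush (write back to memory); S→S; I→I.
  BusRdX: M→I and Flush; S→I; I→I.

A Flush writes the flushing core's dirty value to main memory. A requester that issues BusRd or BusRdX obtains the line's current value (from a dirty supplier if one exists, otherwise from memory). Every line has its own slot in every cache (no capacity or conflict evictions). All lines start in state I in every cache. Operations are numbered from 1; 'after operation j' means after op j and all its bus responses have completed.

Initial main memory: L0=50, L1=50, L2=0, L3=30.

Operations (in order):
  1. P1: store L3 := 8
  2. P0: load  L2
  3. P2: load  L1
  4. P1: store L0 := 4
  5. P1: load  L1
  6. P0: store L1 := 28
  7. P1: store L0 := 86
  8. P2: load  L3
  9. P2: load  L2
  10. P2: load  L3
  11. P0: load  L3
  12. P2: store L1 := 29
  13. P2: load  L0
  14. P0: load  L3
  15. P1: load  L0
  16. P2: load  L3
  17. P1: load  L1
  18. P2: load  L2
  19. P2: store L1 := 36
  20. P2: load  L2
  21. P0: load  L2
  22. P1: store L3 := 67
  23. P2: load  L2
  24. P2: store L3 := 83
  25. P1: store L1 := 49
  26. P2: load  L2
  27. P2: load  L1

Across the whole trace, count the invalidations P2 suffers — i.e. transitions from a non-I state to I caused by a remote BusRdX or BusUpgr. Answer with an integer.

invalidations = 3

1. P1: store L3 := 8  bus=[BusRdX]  L3: P0=I P1=M P2=I  mem[L3]=30
2. P0: load  L2  bus=[BusRd]  L2: P0=S P1=I P2=I  mem[L2]=0
3. P2: load  L1  bus=[BusRd]  L1: P0=I P1=I P2=S  mem[L1]=50
4. P1: store L0 := 4  bus=[BusRdX]  L0: P0=I P1=M P2=I  mem[L0]=50
5. P1: load  L1  bus=[BusRd]  L1: P0=I P1=S P2=S  mem[L1]=50
6. P0: store L1 := 28  bus=[BusRdX]  L1: P0=M P1=I P2=I  mem[L1]=50
7. P1: store L0 := 86  bus=[-]  L0: P0=I P1=M P2=I  mem[L0]=50
8. P2: load  L3  bus=[BusRd,Flush]  L3: P0=I P1=S P2=S  mem[L3]=8
9. P2: load  L2  bus=[BusRd]  L2: P0=S P1=I P2=S  mem[L2]=0
10. P2: load  L3  bus=[-]  L3: P0=I P1=S P2=S  mem[L3]=8
11. P0: load  L3  bus=[BusRd]  L3: P0=S P1=S P2=S  mem[L3]=8
12. P2: store L1 := 29  bus=[BusRdX,Flush]  L1: P0=I P1=I P2=M  mem[L1]=28
13. P2: load  L0  bus=[BusRd,Flush]  L0: P0=I P1=S P2=S  mem[L0]=86
14. P0: load  L3  bus=[-]  L3: P0=S P1=S P2=S  mem[L3]=8
15. P1: load  L0  bus=[-]  L0: P0=I P1=S P2=S  mem[L0]=86
16. P2: load  L3  bus=[-]  L3: P0=S P1=S P2=S  mem[L3]=8
17. P1: load  L1  bus=[BusRd,Flush]  L1: P0=I P1=S P2=S  mem[L1]=29
18. P2: load  L2  bus=[-]  L2: P0=S P1=I P2=S  mem[L2]=0
19. P2: store L1 := 36  bus=[BusRdX]  L1: P0=I P1=I P2=M  mem[L1]=29
20. P2: load  L2  bus=[-]  L2: P0=S P1=I P2=S  mem[L2]=0
21. P0: load  L2  bus=[-]  L2: P0=S P1=I P2=S  mem[L2]=0
22. P1: store L3 := 67  bus=[BusRdX]  L3: P0=I P1=M P2=I  mem[L3]=8
23. P2: load  L2  bus=[-]  L2: P0=S P1=I P2=S  mem[L2]=0
24. P2: store L3 := 83  bus=[BusRdX,Flush]  L3: P0=I P1=I P2=M  mem[L3]=67
25. P1: store L1 := 49  bus=[BusRdX,Flush]  L1: P0=I P1=M P2=I  mem[L1]=36
26. P2: load  L2  bus=[-]  L2: P0=S P1=I P2=S  mem[L2]=0
27. P2: load  L1  bus=[BusRd,Flush]  L1: P0=I P1=S P2=S  mem[L1]=49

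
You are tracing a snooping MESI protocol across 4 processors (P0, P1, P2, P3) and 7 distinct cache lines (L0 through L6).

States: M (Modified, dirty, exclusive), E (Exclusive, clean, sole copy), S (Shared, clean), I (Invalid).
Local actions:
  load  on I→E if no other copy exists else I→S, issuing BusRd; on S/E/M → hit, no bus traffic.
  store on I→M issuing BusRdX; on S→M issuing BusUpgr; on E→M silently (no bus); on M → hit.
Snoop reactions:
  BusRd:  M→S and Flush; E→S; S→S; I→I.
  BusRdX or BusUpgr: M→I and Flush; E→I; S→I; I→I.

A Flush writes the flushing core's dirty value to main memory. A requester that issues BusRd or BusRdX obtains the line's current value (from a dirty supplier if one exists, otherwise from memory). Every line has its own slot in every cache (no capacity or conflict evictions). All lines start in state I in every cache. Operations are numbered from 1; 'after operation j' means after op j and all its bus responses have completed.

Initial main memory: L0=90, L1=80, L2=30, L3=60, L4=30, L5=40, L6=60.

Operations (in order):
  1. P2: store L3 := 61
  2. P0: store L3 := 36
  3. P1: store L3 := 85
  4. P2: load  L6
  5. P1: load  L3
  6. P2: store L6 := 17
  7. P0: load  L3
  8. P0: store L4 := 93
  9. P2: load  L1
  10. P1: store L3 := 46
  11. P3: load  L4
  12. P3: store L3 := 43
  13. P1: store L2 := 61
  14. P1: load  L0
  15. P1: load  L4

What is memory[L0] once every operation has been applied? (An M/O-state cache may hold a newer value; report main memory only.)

[1] P2: store L3 := 61 | P0:I, P1:I, P2:M(61), P3:I | bus: BusRdX
[2] P0: store L3 := 36 | P0:M(36), P1:I, P2:I, P3:I | bus: BusRdX,Flush
[3] P1: store L3 := 85 | P0:I, P1:M(85), P2:I, P3:I | bus: BusRdX,Flush
[4] P2: load  L6 | P0:I, P1:I, P2:E(60), P3:I | bus: BusRd
[5] P1: load  L3 | P0:I, P1:M(85), P2:I, P3:I | bus: none
[6] P2: store L6 := 17 | P0:I, P1:I, P2:M(17), P3:I | bus: none
[7] P0: load  L3 | P0:S(85), P1:S(85), P2:I, P3:I | bus: BusRd,Flush
[8] P0: store L4 := 93 | P0:M(93), P1:I, P2:I, P3:I | bus: BusRdX
[9] P2: load  L1 | P0:I, P1:I, P2:E(80), P3:I | bus: BusRd
[10] P1: store L3 := 46 | P0:I, P1:M(46), P2:I, P3:I | bus: BusUpgr
[11] P3: load  L4 | P0:S(93), P1:I, P2:I, P3:S(93) | bus: BusRd,Flush
[12] P3: store L3 := 43 | P0:I, P1:I, P2:I, P3:M(43) | bus: BusRdX,Flush
[13] P1: store L2 := 61 | P0:I, P1:M(61), P2:I, P3:I | bus: BusRdX
[14] P1: load  L0 | P0:I, P1:E(90), P2:I, P3:I | bus: BusRd
[15] P1: load  L4 | P0:S(93), P1:S(93), P2:I, P3:S(93) | bus: BusRd

memory[L0] = 90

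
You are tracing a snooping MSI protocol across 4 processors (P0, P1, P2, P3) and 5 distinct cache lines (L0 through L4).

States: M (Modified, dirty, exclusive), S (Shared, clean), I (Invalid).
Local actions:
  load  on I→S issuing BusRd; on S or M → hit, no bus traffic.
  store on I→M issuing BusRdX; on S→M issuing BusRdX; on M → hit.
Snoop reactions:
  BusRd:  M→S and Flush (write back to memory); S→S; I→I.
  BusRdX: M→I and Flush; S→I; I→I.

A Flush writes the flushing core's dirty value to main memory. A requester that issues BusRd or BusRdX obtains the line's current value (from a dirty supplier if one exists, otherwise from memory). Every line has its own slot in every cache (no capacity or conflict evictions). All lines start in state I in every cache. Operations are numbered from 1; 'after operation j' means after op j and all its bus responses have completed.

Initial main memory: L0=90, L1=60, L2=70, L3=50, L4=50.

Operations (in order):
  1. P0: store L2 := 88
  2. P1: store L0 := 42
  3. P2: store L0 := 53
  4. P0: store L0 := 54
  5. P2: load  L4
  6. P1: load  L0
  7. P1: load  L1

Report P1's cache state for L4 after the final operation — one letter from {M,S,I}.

state = I

1. P0: store L2 := 88  bus=[BusRdX]  L2: P0=M P1=I P2=I P3=I  mem[L2]=70
2. P1: store L0 := 42  bus=[BusRdX]  L0: P0=I P1=M P2=I P3=I  mem[L0]=90
3. P2: store L0 := 53  bus=[BusRdX,Flush]  L0: P0=I P1=I P2=M P3=I  mem[L0]=42
4. P0: store L0 := 54  bus=[BusRdX,Flush]  L0: P0=M P1=I P2=I P3=I  mem[L0]=53
5. P2: load  L4  bus=[BusRd]  L4: P0=I P1=I P2=S P3=I  mem[L4]=50
6. P1: load  L0  bus=[BusRd,Flush]  L0: P0=S P1=S P2=I P3=I  mem[L0]=54
7. P1: load  L1  bus=[BusRd]  L1: P0=I P1=S P2=I P3=I  mem[L1]=60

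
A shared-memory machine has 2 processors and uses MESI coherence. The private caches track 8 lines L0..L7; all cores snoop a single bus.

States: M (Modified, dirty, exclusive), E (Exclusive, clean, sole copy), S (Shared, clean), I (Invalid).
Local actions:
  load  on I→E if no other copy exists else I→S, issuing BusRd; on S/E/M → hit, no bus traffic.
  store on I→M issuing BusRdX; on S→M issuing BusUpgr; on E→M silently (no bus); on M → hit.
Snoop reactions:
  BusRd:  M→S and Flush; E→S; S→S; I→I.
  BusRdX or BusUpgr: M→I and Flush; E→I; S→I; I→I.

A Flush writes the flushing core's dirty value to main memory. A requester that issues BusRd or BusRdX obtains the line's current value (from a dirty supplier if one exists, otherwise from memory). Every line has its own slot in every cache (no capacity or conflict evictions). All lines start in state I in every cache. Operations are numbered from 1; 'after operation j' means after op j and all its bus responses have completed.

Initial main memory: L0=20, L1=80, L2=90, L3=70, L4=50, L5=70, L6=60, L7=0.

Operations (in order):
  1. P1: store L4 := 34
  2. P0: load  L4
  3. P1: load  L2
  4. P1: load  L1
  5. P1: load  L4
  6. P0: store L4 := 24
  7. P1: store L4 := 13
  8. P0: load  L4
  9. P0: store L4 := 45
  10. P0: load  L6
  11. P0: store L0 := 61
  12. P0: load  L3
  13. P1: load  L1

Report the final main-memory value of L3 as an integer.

memory[L3] = 70

1. P1: store L4 := 34  bus=[BusRdX]  L4: P0=I P1=M  mem[L4]=50
2. P0: load  L4  bus=[BusRd,Flush]  L4: P0=S P1=S  mem[L4]=34
3. P1: load  L2  bus=[BusRd]  L2: P0=I P1=E  mem[L2]=90
4. P1: load  L1  bus=[BusRd]  L1: P0=I P1=E  mem[L1]=80
5. P1: load  L4  bus=[-]  L4: P0=S P1=S  mem[L4]=34
6. P0: store L4 := 24  bus=[BusUpgr]  L4: P0=M P1=I  mem[L4]=34
7. P1: store L4 := 13  bus=[BusRdX,Flush]  L4: P0=I P1=M  mem[L4]=24
8. P0: load  L4  bus=[BusRd,Flush]  L4: P0=S P1=S  mem[L4]=13
9. P0: store L4 := 45  bus=[BusUpgr]  L4: P0=M P1=I  mem[L4]=13
10. P0: load  L6  bus=[BusRd]  L6: P0=E P1=I  mem[L6]=60
11. P0: store L0 := 61  bus=[BusRdX]  L0: P0=M P1=I  mem[L0]=20
12. P0: load  L3  bus=[BusRd]  L3: P0=E P1=I  mem[L3]=70
13. P1: load  L1  bus=[-]  L1: P0=I P1=E  mem[L1]=80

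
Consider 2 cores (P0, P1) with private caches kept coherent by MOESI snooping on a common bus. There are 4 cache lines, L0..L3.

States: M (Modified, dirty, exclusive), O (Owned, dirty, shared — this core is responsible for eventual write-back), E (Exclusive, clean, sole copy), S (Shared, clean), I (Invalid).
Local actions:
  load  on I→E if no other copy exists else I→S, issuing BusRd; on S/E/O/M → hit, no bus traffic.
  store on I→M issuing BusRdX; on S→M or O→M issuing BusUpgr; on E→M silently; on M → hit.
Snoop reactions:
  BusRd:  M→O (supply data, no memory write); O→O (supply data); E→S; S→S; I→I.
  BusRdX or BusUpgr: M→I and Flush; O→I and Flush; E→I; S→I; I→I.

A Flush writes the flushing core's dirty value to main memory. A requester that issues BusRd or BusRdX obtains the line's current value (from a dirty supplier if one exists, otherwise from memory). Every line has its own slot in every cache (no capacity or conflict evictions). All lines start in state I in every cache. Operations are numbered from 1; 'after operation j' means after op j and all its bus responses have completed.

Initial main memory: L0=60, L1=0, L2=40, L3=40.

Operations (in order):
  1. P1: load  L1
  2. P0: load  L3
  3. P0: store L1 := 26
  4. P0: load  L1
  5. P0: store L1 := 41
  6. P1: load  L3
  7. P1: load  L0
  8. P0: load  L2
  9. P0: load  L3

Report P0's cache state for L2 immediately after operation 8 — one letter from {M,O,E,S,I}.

1. P1: load  L1  bus=[BusRd]  L1: P0=I P1=E  mem[L1]=0
2. P0: load  L3  bus=[BusRd]  L3: P0=E P1=I  mem[L3]=40
3. P0: store L1 := 26  bus=[BusRdX]  L1: P0=M P1=I  mem[L1]=0
4. P0: load  L1  bus=[-]  L1: P0=M P1=I  mem[L1]=0
5. P0: store L1 := 41  bus=[-]  L1: P0=M P1=I  mem[L1]=0
6. P1: load  L3  bus=[BusRd]  L3: P0=S P1=S  mem[L3]=40
7. P1: load  L0  bus=[BusRd]  L0: P0=I P1=E  mem[L0]=60
8. P0: load  L2  bus=[BusRd]  L2: P0=E P1=I  mem[L2]=40
9. P0: load  L3  bus=[-]  L3: P0=S P1=S  mem[L3]=40

state = E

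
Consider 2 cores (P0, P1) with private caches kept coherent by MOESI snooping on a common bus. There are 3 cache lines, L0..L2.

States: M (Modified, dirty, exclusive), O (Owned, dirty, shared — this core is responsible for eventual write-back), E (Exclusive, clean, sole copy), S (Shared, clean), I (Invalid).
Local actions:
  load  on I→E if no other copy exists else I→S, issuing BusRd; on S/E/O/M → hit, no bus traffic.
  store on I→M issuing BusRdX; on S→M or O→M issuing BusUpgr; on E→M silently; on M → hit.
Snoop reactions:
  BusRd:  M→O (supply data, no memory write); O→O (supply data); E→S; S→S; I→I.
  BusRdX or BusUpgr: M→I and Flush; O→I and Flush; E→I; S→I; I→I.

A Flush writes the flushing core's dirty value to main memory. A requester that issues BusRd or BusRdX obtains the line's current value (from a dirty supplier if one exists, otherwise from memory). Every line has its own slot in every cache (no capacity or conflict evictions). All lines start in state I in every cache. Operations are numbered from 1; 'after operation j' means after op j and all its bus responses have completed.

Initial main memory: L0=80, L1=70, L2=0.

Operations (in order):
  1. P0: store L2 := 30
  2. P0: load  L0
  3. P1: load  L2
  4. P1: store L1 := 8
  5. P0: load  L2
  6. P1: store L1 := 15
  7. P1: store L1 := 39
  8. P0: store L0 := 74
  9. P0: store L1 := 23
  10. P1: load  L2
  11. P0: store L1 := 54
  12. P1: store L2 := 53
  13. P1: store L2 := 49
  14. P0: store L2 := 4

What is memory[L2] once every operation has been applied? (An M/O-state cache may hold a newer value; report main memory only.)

1. P0: store L2 := 30  bus=[BusRdX]  L2: P0=M P1=I  mem[L2]=0
2. P0: load  L0  bus=[BusRd]  L0: P0=E P1=I  mem[L0]=80
3. P1: load  L2  bus=[BusRd]  L2: P0=O P1=S  mem[L2]=0
4. P1: store L1 := 8  bus=[BusRdX]  L1: P0=I P1=M  mem[L1]=70
5. P0: load  L2  bus=[-]  L2: P0=O P1=S  mem[L2]=0
6. P1: store L1 := 15  bus=[-]  L1: P0=I P1=M  mem[L1]=70
7. P1: store L1 := 39  bus=[-]  L1: P0=I P1=M  mem[L1]=70
8. P0: store L0 := 74  bus=[-]  L0: P0=M P1=I  mem[L0]=80
9. P0: store L1 := 23  bus=[BusRdX,Flush]  L1: P0=M P1=I  mem[L1]=39
10. P1: load  L2  bus=[-]  L2: P0=O P1=S  mem[L2]=0
11. P0: store L1 := 54  bus=[-]  L1: P0=M P1=I  mem[L1]=39
12. P1: store L2 := 53  bus=[BusUpgr,Flush]  L2: P0=I P1=M  mem[L2]=30
13. P1: store L2 := 49  bus=[-]  L2: P0=I P1=M  mem[L2]=30
14. P0: store L2 := 4  bus=[BusRdX,Flush]  L2: P0=M P1=I  mem[L2]=49

memory[L2] = 49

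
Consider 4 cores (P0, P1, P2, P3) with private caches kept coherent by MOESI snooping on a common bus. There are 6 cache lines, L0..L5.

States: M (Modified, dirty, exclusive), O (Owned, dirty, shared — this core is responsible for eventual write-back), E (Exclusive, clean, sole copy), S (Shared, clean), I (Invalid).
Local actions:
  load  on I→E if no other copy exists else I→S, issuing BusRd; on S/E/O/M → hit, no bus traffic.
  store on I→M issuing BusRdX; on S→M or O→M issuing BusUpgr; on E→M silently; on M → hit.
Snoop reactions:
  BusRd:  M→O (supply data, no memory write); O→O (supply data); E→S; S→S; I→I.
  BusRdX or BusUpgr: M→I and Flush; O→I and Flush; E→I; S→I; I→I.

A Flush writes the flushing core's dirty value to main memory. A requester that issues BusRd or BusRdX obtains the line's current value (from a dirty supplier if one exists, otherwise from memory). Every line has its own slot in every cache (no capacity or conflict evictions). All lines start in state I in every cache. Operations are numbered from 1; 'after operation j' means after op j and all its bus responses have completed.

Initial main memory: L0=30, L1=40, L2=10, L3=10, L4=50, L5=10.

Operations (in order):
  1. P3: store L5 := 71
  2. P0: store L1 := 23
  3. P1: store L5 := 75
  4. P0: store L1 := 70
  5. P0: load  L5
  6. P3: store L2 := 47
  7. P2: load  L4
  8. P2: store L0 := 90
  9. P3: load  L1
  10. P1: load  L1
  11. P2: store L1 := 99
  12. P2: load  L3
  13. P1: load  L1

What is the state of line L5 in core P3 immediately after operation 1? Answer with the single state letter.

state = M

step 1: P3: store L5 := 71  ⟶  IIIM  (L5)  txn=BusRdX  M[L5]=10
step 2: P0: store L1 := 23  ⟶  MIII  (L1)  txn=BusRdX  M[L1]=40
step 3: P1: store L5 := 75  ⟶  IMII  (L5)  txn=BusRdX+Flush  M[L5]=71
step 4: P0: store L1 := 70  ⟶  MIII  (L1)  txn=∅  M[L1]=40
step 5: P0: load  L5  ⟶  SOII  (L5)  txn=BusRd  M[L5]=71
step 6: P3: store L2 := 47  ⟶  IIIM  (L2)  txn=BusRdX  M[L2]=10
step 7: P2: load  L4  ⟶  IIEI  (L4)  txn=BusRd  M[L4]=50
step 8: P2: store L0 := 90  ⟶  IIMI  (L0)  txn=BusRdX  M[L0]=30
step 9: P3: load  L1  ⟶  OIIS  (L1)  txn=BusRd  M[L1]=40
step 10: P1: load  L1  ⟶  OSIS  (L1)  txn=BusRd  M[L1]=40
step 11: P2: store L1 := 99  ⟶  IIMI  (L1)  txn=BusRdX+Flush  M[L1]=70
step 12: P2: load  L3  ⟶  IIEI  (L3)  txn=BusRd  M[L3]=10
step 13: P1: load  L1  ⟶  ISOI  (L1)  txn=BusRd  M[L1]=70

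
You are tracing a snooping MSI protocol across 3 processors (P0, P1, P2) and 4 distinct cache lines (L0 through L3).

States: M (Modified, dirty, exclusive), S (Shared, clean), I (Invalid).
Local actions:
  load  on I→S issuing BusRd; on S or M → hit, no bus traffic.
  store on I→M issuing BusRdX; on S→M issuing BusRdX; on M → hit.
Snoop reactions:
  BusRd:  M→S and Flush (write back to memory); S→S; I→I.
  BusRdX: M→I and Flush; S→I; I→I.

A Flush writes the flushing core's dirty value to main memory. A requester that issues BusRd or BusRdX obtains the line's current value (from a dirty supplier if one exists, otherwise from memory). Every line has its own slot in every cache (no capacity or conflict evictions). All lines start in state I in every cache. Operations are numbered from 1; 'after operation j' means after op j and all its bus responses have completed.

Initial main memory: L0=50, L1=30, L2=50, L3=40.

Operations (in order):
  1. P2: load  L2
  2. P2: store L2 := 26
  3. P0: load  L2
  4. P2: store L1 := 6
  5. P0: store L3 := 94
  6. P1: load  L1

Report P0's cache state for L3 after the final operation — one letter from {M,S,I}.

state = M

  op1 P2: load  L2 → I/I/S on L2; bus BusRd; mem=50
  op2 P2: store L2 := 26 → I/I/M on L2; bus BusRdX; mem=50
  op3 P0: load  L2 → S/I/S on L2; bus BusRd Flush; mem=26
  op4 P2: store L1 := 6 → I/I/M on L1; bus BusRdX; mem=30
  op5 P0: store L3 := 94 → M/I/I on L3; bus BusRdX; mem=40
  op6 P1: load  L1 → I/S/S on L1; bus BusRd Flush; mem=6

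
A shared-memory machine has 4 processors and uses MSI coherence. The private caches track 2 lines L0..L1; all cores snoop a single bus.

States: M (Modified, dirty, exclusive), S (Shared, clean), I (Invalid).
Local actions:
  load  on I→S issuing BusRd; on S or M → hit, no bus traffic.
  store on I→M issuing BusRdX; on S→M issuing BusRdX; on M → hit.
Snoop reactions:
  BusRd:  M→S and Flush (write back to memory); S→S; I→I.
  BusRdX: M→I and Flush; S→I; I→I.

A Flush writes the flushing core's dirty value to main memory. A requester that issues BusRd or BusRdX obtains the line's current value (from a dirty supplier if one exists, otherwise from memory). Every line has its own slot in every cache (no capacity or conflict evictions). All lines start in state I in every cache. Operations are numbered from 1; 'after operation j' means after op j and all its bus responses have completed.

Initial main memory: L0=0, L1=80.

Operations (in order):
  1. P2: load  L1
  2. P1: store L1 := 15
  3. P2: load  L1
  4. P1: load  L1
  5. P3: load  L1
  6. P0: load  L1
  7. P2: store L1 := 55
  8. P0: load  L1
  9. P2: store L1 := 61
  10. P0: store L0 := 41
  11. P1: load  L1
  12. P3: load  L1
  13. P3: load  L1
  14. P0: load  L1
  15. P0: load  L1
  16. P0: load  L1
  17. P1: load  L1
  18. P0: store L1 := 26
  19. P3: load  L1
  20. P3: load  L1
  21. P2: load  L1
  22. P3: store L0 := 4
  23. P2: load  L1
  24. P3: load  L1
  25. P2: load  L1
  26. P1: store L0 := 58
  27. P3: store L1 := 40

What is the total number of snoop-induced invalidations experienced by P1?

1. P2: load  L1  bus=[BusRd]  L1: P0=I P1=I P2=S P3=I  mem[L1]=80
2. P1: store L1 := 15  bus=[BusRdX]  L1: P0=I P1=M P2=I P3=I  mem[L1]=80
3. P2: load  L1  bus=[BusRd,Flush]  L1: P0=I P1=S P2=S P3=I  mem[L1]=15
4. P1: load  L1  bus=[-]  L1: P0=I P1=S P2=S P3=I  mem[L1]=15
5. P3: load  L1  bus=[BusRd]  L1: P0=I P1=S P2=S P3=S  mem[L1]=15
6. P0: load  L1  bus=[BusRd]  L1: P0=S P1=S P2=S P3=S  mem[L1]=15
7. P2: store L1 := 55  bus=[BusRdX]  L1: P0=I P1=I P2=M P3=I  mem[L1]=15
8. P0: load  L1  bus=[BusRd,Flush]  L1: P0=S P1=I P2=S P3=I  mem[L1]=55
9. P2: store L1 := 61  bus=[BusRdX]  L1: P0=I P1=I P2=M P3=I  mem[L1]=55
10. P0: store L0 := 41  bus=[BusRdX]  L0: P0=M P1=I P2=I P3=I  mem[L0]=0
11. P1: load  L1  bus=[BusRd,Flush]  L1: P0=I P1=S P2=S P3=I  mem[L1]=61
12. P3: load  L1  bus=[BusRd]  L1: P0=I P1=S P2=S P3=S  mem[L1]=61
13. P3: load  L1  bus=[-]  L1: P0=I P1=S P2=S P3=S  mem[L1]=61
14. P0: load  L1  bus=[BusRd]  L1: P0=S P1=S P2=S P3=S  mem[L1]=61
15. P0: load  L1  bus=[-]  L1: P0=S P1=S P2=S P3=S  mem[L1]=61
16. P0: load  L1  bus=[-]  L1: P0=S P1=S P2=S P3=S  mem[L1]=61
17. P1: load  L1  bus=[-]  L1: P0=S P1=S P2=S P3=S  mem[L1]=61
18. P0: store L1 := 26  bus=[BusRdX]  L1: P0=M P1=I P2=I P3=I  mem[L1]=61
19. P3: load  L1  bus=[BusRd,Flush]  L1: P0=S P1=I P2=I P3=S  mem[L1]=26
20. P3: load  L1  bus=[-]  L1: P0=S P1=I P2=I P3=S  mem[L1]=26
21. P2: load  L1  bus=[BusRd]  L1: P0=S P1=I P2=S P3=S  mem[L1]=26
22. P3: store L0 := 4  bus=[BusRdX,Flush]  L0: P0=I P1=I P2=I P3=M  mem[L0]=41
23. P2: load  L1  bus=[-]  L1: P0=S P1=I P2=S P3=S  mem[L1]=26
24. P3: load  L1  bus=[-]  L1: P0=S P1=I P2=S P3=S  mem[L1]=26
25. P2: load  L1  bus=[-]  L1: P0=S P1=I P2=S P3=S  mem[L1]=26
26. P1: store L0 := 58  bus=[BusRdX,Flush]  L0: P0=I P1=M P2=I P3=I  mem[L0]=4
27. P3: store L1 := 40  bus=[BusRdX]  L1: P0=I P1=I P2=I P3=M  mem[L1]=26

invalidations = 2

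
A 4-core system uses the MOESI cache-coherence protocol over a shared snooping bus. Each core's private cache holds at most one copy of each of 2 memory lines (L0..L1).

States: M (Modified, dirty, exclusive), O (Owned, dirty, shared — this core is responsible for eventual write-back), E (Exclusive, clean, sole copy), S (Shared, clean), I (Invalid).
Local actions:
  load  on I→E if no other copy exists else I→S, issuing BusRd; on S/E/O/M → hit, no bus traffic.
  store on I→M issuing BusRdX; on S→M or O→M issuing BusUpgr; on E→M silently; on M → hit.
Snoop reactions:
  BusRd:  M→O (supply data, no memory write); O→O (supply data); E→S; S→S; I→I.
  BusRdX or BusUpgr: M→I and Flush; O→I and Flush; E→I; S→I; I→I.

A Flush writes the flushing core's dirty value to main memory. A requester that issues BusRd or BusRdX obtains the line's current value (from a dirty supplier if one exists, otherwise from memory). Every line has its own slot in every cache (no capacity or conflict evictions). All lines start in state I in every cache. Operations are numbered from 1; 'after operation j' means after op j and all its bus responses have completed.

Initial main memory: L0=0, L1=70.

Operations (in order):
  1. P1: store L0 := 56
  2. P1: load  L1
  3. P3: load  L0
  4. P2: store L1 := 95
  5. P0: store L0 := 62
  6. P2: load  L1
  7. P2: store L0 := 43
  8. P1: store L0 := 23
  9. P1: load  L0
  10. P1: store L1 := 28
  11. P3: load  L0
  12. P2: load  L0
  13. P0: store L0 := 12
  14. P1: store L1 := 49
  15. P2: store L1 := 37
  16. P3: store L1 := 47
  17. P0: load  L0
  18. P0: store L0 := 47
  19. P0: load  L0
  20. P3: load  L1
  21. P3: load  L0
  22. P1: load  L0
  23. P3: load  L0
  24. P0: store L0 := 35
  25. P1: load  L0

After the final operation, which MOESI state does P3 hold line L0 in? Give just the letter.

[1] P1: store L0 := 56 | P0:I, P1:M(56), P2:I, P3:I | bus: BusRdX
[2] P1: load  L1 | P0:I, P1:E(70), P2:I, P3:I | bus: BusRd
[3] P3: load  L0 | P0:I, P1:O(56), P2:I, P3:S(56) | bus: BusRd
[4] P2: store L1 := 95 | P0:I, P1:I, P2:M(95), P3:I | bus: BusRdX
[5] P0: store L0 := 62 | P0:M(62), P1:I, P2:I, P3:I | bus: BusRdX,Flush
[6] P2: load  L1 | P0:I, P1:I, P2:M(95), P3:I | bus: none
[7] P2: store L0 := 43 | P0:I, P1:I, P2:M(43), P3:I | bus: BusRdX,Flush
[8] P1: store L0 := 23 | P0:I, P1:M(23), P2:I, P3:I | bus: BusRdX,Flush
[9] P1: load  L0 | P0:I, P1:M(23), P2:I, P3:I | bus: none
[10] P1: store L1 := 28 | P0:I, P1:M(28), P2:I, P3:I | bus: BusRdX,Flush
[11] P3: load  L0 | P0:I, P1:O(23), P2:I, P3:S(23) | bus: BusRd
[12] P2: load  L0 | P0:I, P1:O(23), P2:S(23), P3:S(23) | bus: BusRd
[13] P0: store L0 := 12 | P0:M(12), P1:I, P2:I, P3:I | bus: BusRdX,Flush
[14] P1: store L1 := 49 | P0:I, P1:M(49), P2:I, P3:I | bus: none
[15] P2: store L1 := 37 | P0:I, P1:I, P2:M(37), P3:I | bus: BusRdX,Flush
[16] P3: store L1 := 47 | P0:I, P1:I, P2:I, P3:M(47) | bus: BusRdX,Flush
[17] P0: load  L0 | P0:M(12), P1:I, P2:I, P3:I | bus: none
[18] P0: store L0 := 47 | P0:M(47), P1:I, P2:I, P3:I | bus: none
[19] P0: load  L0 | P0:M(47), P1:I, P2:I, P3:I | bus: none
[20] P3: load  L1 | P0:I, P1:I, P2:I, P3:M(47) | bus: none
[21] P3: load  L0 | P0:O(47), P1:I, P2:I, P3:S(47) | bus: BusRd
[22] P1: load  L0 | P0:O(47), P1:S(47), P2:I, P3:S(47) | bus: BusRd
[23] P3: load  L0 | P0:O(47), P1:S(47), P2:I, P3:S(47) | bus: none
[24] P0: store L0 := 35 | P0:M(35), P1:I, P2:I, P3:I | bus: BusUpgr
[25] P1: load  L0 | P0:O(35), P1:S(35), P2:I, P3:I | bus: BusRd

state = I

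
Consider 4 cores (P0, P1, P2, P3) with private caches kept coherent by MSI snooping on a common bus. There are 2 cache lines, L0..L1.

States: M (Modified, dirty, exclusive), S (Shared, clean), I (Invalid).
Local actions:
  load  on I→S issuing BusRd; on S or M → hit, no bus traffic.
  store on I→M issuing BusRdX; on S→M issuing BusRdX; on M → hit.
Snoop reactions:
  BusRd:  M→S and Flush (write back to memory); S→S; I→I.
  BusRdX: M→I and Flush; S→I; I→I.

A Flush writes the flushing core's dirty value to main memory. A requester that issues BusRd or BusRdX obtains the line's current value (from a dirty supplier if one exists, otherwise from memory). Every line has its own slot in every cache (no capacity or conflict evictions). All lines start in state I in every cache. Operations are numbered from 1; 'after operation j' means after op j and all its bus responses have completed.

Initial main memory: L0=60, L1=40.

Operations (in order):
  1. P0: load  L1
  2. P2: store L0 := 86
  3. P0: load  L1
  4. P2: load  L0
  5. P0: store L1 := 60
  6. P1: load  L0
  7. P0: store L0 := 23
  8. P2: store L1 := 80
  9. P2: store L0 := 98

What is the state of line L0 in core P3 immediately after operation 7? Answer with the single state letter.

1. P0: load  L1  bus=[BusRd]  L1: P0=S P1=I P2=I P3=I  mem[L1]=40
2. P2: store L0 := 86  bus=[BusRdX]  L0: P0=I P1=I P2=M P3=I  mem[L0]=60
3. P0: load  L1  bus=[-]  L1: P0=S P1=I P2=I P3=I  mem[L1]=40
4. P2: load  L0  bus=[-]  L0: P0=I P1=I P2=M P3=I  mem[L0]=60
5. P0: store L1 := 60  bus=[BusRdX]  L1: P0=M P1=I P2=I P3=I  mem[L1]=40
6. P1: load  L0  bus=[BusRd,Flush]  L0: P0=I P1=S P2=S P3=I  mem[L0]=86
7. P0: store L0 := 23  bus=[BusRdX]  L0: P0=M P1=I P2=I P3=I  mem[L0]=86
8. P2: store L1 := 80  bus=[BusRdX,Flush]  L1: P0=I P1=I P2=M P3=I  mem[L1]=60
9. P2: store L0 := 98  bus=[BusRdX,Flush]  L0: P0=I P1=I P2=M P3=I  mem[L0]=23

state = I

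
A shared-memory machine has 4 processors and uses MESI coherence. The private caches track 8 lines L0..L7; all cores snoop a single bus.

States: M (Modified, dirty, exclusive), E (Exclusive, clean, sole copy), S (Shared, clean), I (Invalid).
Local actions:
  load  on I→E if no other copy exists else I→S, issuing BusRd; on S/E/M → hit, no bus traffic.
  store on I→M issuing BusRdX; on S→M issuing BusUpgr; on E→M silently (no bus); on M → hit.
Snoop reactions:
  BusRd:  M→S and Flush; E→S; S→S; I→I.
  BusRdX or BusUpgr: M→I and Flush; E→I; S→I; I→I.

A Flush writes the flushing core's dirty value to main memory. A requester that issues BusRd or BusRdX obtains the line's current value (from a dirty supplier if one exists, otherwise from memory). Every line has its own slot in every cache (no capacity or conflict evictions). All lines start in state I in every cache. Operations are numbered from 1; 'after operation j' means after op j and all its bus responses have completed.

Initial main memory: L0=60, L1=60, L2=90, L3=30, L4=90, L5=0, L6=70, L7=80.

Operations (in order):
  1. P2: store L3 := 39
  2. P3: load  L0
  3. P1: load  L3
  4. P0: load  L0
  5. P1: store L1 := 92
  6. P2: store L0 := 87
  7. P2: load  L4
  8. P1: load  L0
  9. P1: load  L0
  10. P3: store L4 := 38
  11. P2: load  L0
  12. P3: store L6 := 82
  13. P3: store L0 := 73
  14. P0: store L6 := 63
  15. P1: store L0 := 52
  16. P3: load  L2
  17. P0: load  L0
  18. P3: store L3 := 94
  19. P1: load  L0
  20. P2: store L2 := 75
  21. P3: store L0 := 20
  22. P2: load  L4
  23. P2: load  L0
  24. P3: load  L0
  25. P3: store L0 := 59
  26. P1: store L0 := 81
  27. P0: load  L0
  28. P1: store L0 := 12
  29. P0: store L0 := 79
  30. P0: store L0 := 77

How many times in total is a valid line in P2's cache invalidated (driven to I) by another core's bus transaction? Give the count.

step 1: P2: store L3 := 39  ⟶  IIMI  (L3)  txn=BusRdX  M[L3]=30
step 2: P3: load  L0  ⟶  IIIE  (L0)  txn=BusRd  M[L0]=60
step 3: P1: load  L3  ⟶  ISSI  (L3)  txn=BusRd+Flush  M[L3]=39
step 4: P0: load  L0  ⟶  SIIS  (L0)  txn=BusRd  M[L0]=60
step 5: P1: store L1 := 92  ⟶  IMII  (L1)  txn=BusRdX  M[L1]=60
step 6: P2: store L0 := 87  ⟶  IIMI  (L0)  txn=BusRdX  M[L0]=60
step 7: P2: load  L4  ⟶  IIEI  (L4)  txn=BusRd  M[L4]=90
step 8: P1: load  L0  ⟶  ISSI  (L0)  txn=BusRd+Flush  M[L0]=87
step 9: P1: load  L0  ⟶  ISSI  (L0)  txn=∅  M[L0]=87
step 10: P3: store L4 := 38  ⟶  IIIM  (L4)  txn=BusRdX  M[L4]=90
step 11: P2: load  L0  ⟶  ISSI  (L0)  txn=∅  M[L0]=87
step 12: P3: store L6 := 82  ⟶  IIIM  (L6)  txn=BusRdX  M[L6]=70
step 13: P3: store L0 := 73  ⟶  IIIM  (L0)  txn=BusRdX  M[L0]=87
step 14: P0: store L6 := 63  ⟶  MIII  (L6)  txn=BusRdX+Flush  M[L6]=82
step 15: P1: store L0 := 52  ⟶  IMII  (L0)  txn=BusRdX+Flush  M[L0]=73
step 16: P3: load  L2  ⟶  IIIE  (L2)  txn=BusRd  M[L2]=90
step 17: P0: load  L0  ⟶  SSII  (L0)  txn=BusRd+Flush  M[L0]=52
step 18: P3: store L3 := 94  ⟶  IIIM  (L3)  txn=BusRdX  M[L3]=39
step 19: P1: load  L0  ⟶  SSII  (L0)  txn=∅  M[L0]=52
step 20: P2: store L2 := 75  ⟶  IIMI  (L2)  txn=BusRdX  M[L2]=90
step 21: P3: store L0 := 20  ⟶  IIIM  (L0)  txn=BusRdX  M[L0]=52
step 22: P2: load  L4  ⟶  IISS  (L4)  txn=BusRd+Flush  M[L4]=38
step 23: P2: load  L0  ⟶  IISS  (L0)  txn=BusRd+Flush  M[L0]=20
step 24: P3: load  L0  ⟶  IISS  (L0)  txn=∅  M[L0]=20
step 25: P3: store L0 := 59  ⟶  IIIM  (L0)  txn=BusUpgr  M[L0]=20
step 26: P1: store L0 := 81  ⟶  IMII  (L0)  txn=BusRdX+Flush  M[L0]=59
step 27: P0: load  L0  ⟶  SSII  (L0)  txn=BusRd+Flush  M[L0]=81
step 28: P1: store L0 := 12  ⟶  IMII  (L0)  txn=BusUpgr  M[L0]=81
step 29: P0: store L0 := 79  ⟶  MIII  (L0)  txn=BusRdX+Flush  M[L0]=12
step 30: P0: store L0 := 77  ⟶  MIII  (L0)  txn=∅  M[L0]=12

invalidations = 4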